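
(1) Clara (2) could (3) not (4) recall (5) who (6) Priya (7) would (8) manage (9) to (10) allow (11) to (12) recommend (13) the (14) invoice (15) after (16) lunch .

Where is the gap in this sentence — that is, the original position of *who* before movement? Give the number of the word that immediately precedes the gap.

10

Pre-movement form: Priya would manage to allow who to recommend the invoice after lunch.
'who' functions as the direct object of 'allow'. It moves to the left edge, and the trace sits right after 'allow':
Clara could not recall who Priya would manage to allow ___ to recommend the invoice after lunch.
'allow' is word 10.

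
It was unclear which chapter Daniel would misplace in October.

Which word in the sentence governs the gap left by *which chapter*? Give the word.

In situ: Daniel would misplace which chapter in October.
'which chapter' functions as the direct object of 'misplace'. It moves to the left edge, and the trace sits right after 'misplace':
It was unclear which chapter Daniel would misplace ___ in October.

misplace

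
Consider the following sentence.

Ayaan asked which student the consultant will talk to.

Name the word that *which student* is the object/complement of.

to

In situ: The consultant will talk to which student.
'which student' is the object of the preposition 'to'. Fronting leaves a gap immediately after 'to':
Ayaan asked which student the consultant will talk to ___.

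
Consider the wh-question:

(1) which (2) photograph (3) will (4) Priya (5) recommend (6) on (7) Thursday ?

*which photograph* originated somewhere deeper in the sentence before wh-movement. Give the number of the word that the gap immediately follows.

In situ: Priya will recommend which photograph on Thursday.
The filler 'which photograph' is interpreted as the direct object of 'recommend'. Wh-movement fronts it, leaving a gap right after 'recommend':
Which photograph will Priya recommend ___ on Thursday?
'recommend' is word 5.

5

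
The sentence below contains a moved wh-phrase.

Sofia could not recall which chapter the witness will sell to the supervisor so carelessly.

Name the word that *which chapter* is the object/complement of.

sell

Before movement: The witness will sell which chapter to the supervisor so carelessly.
The filler 'which chapter' is interpreted as the direct object of 'sell'. It moves to the left edge, and the trace sits right after 'sell':
Sofia could not recall which chapter the witness will sell ___ to the supervisor so carelessly.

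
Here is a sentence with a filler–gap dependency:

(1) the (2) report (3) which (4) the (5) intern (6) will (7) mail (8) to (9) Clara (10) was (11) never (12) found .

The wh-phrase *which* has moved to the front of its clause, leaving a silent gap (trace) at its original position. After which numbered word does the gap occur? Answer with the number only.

The filler 'which' is interpreted as the direct object of 'mail'. Fronting leaves a gap immediately after 'mail':
The report which the intern will mail ___ to Clara was never found.
'mail' is word 7.

7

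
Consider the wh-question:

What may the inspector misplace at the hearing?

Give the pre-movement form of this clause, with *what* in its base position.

The inspector may misplace what at the hearing.

The filler 'what' is interpreted as the direct object of 'misplace'. It moves to the left edge, and the trace sits right after 'misplace':
What may the inspector misplace ___ at the hearing?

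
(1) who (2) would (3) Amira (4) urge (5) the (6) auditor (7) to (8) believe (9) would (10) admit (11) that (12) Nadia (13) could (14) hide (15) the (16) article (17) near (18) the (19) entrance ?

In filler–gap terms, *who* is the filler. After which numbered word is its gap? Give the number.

Pre-movement form: Amira would urge the auditor to believe who would admit that Nadia could hide the article near the entrance.
The filler 'who' is interpreted as the subject of the clause embedded under 'believe'. It moves to the left edge, and the trace sits right after 'believe':
Who would Amira urge the auditor to believe ___ would admit that Nadia could hide the article near the entrance?
'believe' is word 8.

8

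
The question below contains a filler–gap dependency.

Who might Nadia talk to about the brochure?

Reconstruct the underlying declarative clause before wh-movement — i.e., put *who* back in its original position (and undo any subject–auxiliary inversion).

Nadia might talk to who about the brochure.

'who' functions as the object of the preposition 'to'. Fronting leaves a gap immediately after 'to':
Who might Nadia talk to ___ about the brochure?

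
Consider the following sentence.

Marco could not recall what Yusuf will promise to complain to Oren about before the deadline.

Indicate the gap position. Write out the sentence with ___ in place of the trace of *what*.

Pre-movement form: Yusuf will promise to complain to Oren about what before the deadline.
'what' is the object of the preposition 'about'. The gap is right after 'about'.

Marco could not recall what Yusuf will promise to complain to Oren about ___ before the deadline.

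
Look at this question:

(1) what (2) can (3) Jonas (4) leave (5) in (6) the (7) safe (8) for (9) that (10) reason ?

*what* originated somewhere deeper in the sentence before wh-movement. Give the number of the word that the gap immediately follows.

4

Underlying clause: Jonas can leave what in the safe for that reason.
'what' is the direct object of 'leave'. Fronting leaves a gap immediately after 'leave':
What can Jonas leave ___ in the safe for that reason?
'leave' is word 4.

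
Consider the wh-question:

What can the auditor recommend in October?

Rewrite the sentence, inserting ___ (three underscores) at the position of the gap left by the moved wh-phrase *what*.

What can the auditor recommend ___ in October?

In situ: The auditor can recommend what in October.
The filler 'what' is interpreted as the direct object of 'recommend'. The gap is right after 'recommend'.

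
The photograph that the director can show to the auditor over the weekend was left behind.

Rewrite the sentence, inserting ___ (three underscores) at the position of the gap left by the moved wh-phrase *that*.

The photograph that the director can show ___ to the auditor over the weekend was left behind.

The filler 'that' is interpreted as the direct object of 'show'. The gap is right after 'show'.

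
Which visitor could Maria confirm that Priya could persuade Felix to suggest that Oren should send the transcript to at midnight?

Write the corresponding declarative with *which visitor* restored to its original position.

Maria could confirm that Priya could persuade Felix to suggest that Oren should send the transcript to which visitor at midnight.

The filler 'which visitor' is interpreted as the object of the preposition 'to' (recipient of 'send'). Fronting leaves a gap immediately after 'to':
Which visitor could Maria confirm that Priya could persuade Felix to suggest that Oren should send the transcript to ___ at midnight?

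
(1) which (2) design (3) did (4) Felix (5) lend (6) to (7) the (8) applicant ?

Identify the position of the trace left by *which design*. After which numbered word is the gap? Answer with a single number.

Before movement: Felix did lend which design to the applicant.
The filler 'which design' is interpreted as the direct object of 'lend'. It moves to the left edge, and the trace sits right after 'lend':
Which design did Felix lend ___ to the applicant?
'lend' is word 5.

5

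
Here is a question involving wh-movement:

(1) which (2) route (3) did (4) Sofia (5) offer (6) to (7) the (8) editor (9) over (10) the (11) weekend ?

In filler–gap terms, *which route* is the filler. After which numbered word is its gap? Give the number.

In situ: Sofia did offer which route to the editor over the weekend.
'which route' functions as the direct object of 'offer'. Wh-movement fronts it, leaving a gap right after 'offer':
Which route did Sofia offer ___ to the editor over the weekend?
'offer' is word 5.

5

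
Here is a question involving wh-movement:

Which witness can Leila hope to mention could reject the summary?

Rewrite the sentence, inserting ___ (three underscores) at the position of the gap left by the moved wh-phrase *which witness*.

Which witness can Leila hope to mention ___ could reject the summary?

Pre-movement form: Leila can hope to mention which witness could reject the summary.
'which witness' functions as the subject of the clause embedded under 'mention'. The gap is right after 'mention'.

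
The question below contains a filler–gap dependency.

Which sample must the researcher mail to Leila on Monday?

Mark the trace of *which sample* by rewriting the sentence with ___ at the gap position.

Underlying clause: The researcher must mail which sample to Leila on Monday.
'which sample' functions as the direct object of 'mail'. The gap is right after 'mail'.

Which sample must the researcher mail ___ to Leila on Monday?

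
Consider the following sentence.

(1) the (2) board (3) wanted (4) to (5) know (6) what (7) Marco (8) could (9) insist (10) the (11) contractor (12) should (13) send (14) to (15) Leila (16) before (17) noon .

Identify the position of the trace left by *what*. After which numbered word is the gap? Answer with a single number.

Pre-movement form: Marco could insist the contractor should send what to Leila before noon.
The filler 'what' is interpreted as the direct object of 'send'. Wh-movement fronts it, leaving a gap right after 'send':
The board wanted to know what Marco could insist the contractor should send ___ to Leila before noon.
'send' is word 13.

13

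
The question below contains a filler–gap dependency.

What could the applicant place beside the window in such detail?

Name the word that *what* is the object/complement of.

Underlying clause: The applicant could place what beside the window in such detail.
'what' is the direct object of 'place'. Fronting leaves a gap immediately after 'place':
What could the applicant place ___ beside the window in such detail?

place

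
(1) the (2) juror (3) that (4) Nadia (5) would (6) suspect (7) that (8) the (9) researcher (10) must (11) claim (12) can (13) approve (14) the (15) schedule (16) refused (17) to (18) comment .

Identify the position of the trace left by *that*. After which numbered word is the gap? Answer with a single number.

11

The filler 'that' is interpreted as the subject of the clause embedded under 'claim'. Wh-movement fronts it, leaving a gap right after 'claim':
The juror that Nadia would suspect that the researcher must claim ___ can approve the schedule refused to comment.
'claim' is word 11.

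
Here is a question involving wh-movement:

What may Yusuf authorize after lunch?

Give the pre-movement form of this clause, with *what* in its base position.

Yusuf may authorize what after lunch.

'what' is the direct object of 'authorize'. It moves to the left edge, and the trace sits right after 'authorize':
What may Yusuf authorize ___ after lunch?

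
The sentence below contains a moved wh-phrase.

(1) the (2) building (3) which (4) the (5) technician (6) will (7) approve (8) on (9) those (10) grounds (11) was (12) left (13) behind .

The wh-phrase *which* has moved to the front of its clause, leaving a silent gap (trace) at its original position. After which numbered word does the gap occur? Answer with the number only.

7

The filler 'which' is interpreted as the direct object of 'approve'. It moves to the left edge, and the trace sits right after 'approve':
The building which the technician will approve ___ on those grounds was left behind.
'approve' is word 7.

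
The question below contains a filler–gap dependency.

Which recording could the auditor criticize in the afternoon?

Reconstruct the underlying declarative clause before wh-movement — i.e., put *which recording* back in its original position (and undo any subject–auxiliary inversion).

The filler 'which recording' is interpreted as the direct object of 'criticize'. Fronting leaves a gap immediately after 'criticize':
Which recording could the auditor criticize ___ in the afternoon?

The auditor could criticize which recording in the afternoon.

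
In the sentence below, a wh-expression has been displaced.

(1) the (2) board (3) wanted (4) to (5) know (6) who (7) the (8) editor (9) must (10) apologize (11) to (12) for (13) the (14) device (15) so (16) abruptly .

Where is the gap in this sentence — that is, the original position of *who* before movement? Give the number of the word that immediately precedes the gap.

11

Pre-movement form: The editor must apologize to who for the device so abruptly.
'who' is the object of the preposition 'to'. Wh-movement fronts it, leaving a gap right after 'to':
The board wanted to know who the editor must apologize to ___ for the device so abruptly.
'to' is word 11.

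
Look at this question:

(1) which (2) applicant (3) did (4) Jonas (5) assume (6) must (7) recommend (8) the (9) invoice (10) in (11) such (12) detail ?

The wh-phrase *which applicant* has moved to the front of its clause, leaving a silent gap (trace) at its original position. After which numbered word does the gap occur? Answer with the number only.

In situ: Jonas did assume which applicant must recommend the invoice in such detail.
'which applicant' functions as the subject of the clause embedded under 'assume'. Fronting leaves a gap immediately after 'assume':
Which applicant did Jonas assume ___ must recommend the invoice in such detail?
'assume' is word 5.

5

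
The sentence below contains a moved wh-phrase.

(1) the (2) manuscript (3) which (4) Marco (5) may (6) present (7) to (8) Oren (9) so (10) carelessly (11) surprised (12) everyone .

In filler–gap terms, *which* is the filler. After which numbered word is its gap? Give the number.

The filler 'which' is interpreted as the direct object of 'present'. Fronting leaves a gap immediately after 'present':
The manuscript which Marco may present ___ to Oren so carelessly surprised everyone.
'present' is word 6.

6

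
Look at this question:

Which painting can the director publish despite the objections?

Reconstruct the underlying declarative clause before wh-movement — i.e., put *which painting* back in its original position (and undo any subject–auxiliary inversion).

'which painting' functions as the direct object of 'publish'. It moves to the left edge, and the trace sits right after 'publish':
Which painting can the director publish ___ despite the objections?

The director can publish which painting despite the objections.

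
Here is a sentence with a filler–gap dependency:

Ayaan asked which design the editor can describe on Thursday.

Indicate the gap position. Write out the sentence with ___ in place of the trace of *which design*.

Ayaan asked which design the editor can describe ___ on Thursday.

Underlying clause: The editor can describe which design on Thursday.
'which design' functions as the direct object of 'describe'. The gap is right after 'describe'.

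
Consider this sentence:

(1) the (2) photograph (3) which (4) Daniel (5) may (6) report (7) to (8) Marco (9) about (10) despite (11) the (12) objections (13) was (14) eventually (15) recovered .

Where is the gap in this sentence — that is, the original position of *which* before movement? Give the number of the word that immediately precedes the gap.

'which' functions as the object of the preposition 'about'. It moves to the left edge, and the trace sits right after 'about':
The photograph which Daniel may report to Marco about ___ despite the objections was eventually recovered.
'about' is word 9.

9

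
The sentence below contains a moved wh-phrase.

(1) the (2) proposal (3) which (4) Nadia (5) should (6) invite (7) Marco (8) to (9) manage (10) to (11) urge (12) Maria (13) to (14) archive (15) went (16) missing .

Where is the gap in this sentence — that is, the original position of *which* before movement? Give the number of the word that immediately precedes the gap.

14

The filler 'which' is interpreted as the direct object of 'archive'. It moves to the left edge, and the trace sits right after 'archive':
The proposal which Nadia should invite Marco to manage to urge Maria to archive ___ went missing.
'archive' is word 14.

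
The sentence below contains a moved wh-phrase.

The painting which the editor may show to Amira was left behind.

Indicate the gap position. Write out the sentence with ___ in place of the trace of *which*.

The painting which the editor may show ___ to Amira was left behind.

'which' is the direct object of 'show'. The gap is right after 'show'.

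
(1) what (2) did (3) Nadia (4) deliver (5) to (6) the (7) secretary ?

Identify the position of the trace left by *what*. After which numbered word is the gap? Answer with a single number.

In situ: Nadia did deliver what to the secretary.
'what' is the direct object of 'deliver'. Wh-movement fronts it, leaving a gap right after 'deliver':
What did Nadia deliver ___ to the secretary?
'deliver' is word 4.

4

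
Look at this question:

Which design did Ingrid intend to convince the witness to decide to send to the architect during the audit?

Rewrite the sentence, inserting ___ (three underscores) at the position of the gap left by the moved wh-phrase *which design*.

Pre-movement form: Ingrid did intend to convince the witness to decide to send which design to the architect during the audit.
'which design' functions as the direct object of 'send'. The gap is right after 'send'.

Which design did Ingrid intend to convince the witness to decide to send ___ to the architect during the audit?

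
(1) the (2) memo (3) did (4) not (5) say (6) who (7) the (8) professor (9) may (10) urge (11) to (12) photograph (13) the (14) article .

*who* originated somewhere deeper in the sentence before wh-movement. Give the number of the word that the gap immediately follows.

Before movement: The professor may urge who to photograph the article.
The filler 'who' is interpreted as the direct object of 'urge'. It moves to the left edge, and the trace sits right after 'urge':
The memo did not say who the professor may urge ___ to photograph the article.
'urge' is word 10.

10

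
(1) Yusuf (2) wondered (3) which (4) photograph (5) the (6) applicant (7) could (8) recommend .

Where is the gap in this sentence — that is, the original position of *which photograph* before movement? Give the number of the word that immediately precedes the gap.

8

Before movement: The applicant could recommend which photograph.
The filler 'which photograph' is interpreted as the direct object of 'recommend'. Wh-movement fronts it, leaving a gap right after 'recommend':
Yusuf wondered which photograph the applicant could recommend ___.
'recommend' is word 8.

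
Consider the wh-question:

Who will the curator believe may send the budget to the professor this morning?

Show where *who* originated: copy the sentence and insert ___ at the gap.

Who will the curator believe ___ may send the budget to the professor this morning?

Before movement: The curator will believe who may send the budget to the professor this morning.
'who' functions as the subject of the clause embedded under 'believe'. The gap is right after 'believe'.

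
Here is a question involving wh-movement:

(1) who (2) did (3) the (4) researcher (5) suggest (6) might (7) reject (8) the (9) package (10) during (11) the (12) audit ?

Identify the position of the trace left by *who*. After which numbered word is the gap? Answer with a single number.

Underlying clause: The researcher did suggest who might reject the package during the audit.
'who' is the subject of the clause embedded under 'suggest'. It moves to the left edge, and the trace sits right after 'suggest':
Who did the researcher suggest ___ might reject the package during the audit?
'suggest' is word 5.

5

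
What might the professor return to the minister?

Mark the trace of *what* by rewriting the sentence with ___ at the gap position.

Before movement: The professor might return what to the minister.
The filler 'what' is interpreted as the direct object of 'return'. The gap is right after 'return'.

What might the professor return ___ to the minister?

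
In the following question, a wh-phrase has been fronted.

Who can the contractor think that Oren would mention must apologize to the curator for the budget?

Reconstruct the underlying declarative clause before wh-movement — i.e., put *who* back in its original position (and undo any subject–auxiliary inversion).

The contractor can think that Oren would mention who must apologize to the curator for the budget.

The filler 'who' is interpreted as the subject of the clause embedded under 'mention'. Wh-movement fronts it, leaving a gap right after 'mention':
Who can the contractor think that Oren would mention ___ must apologize to the curator for the budget?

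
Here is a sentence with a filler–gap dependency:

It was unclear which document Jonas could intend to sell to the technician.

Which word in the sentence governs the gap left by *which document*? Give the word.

sell

Before movement: Jonas could intend to sell which document to the technician.
The filler 'which document' is interpreted as the direct object of 'sell'. It moves to the left edge, and the trace sits right after 'sell':
It was unclear which document Jonas could intend to sell ___ to the technician.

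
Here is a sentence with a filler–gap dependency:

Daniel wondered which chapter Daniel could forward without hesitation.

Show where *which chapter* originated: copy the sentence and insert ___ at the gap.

Underlying clause: Daniel could forward which chapter without hesitation.
'which chapter' functions as the direct object of 'forward'. The gap is right after 'forward'.

Daniel wondered which chapter Daniel could forward ___ without hesitation.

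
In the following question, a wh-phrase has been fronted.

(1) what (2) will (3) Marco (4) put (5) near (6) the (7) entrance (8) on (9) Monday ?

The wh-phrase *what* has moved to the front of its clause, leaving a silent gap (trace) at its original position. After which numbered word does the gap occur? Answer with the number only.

In situ: Marco will put what near the entrance on Monday.
The filler 'what' is interpreted as the direct object of 'put'. Fronting leaves a gap immediately after 'put':
What will Marco put ___ near the entrance on Monday?
'put' is word 4.

4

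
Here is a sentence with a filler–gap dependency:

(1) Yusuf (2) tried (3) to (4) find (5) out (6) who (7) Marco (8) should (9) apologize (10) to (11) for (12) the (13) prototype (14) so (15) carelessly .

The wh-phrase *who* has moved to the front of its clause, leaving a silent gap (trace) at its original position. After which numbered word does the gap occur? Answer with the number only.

In situ: Marco should apologize to who for the prototype so carelessly.
'who' is the object of the preposition 'to'. It moves to the left edge, and the trace sits right after 'to':
Yusuf tried to find out who Marco should apologize to ___ for the prototype so carelessly.
'to' is word 10.

10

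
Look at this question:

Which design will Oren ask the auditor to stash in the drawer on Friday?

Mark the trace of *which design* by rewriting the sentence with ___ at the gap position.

Which design will Oren ask the auditor to stash ___ in the drawer on Friday?

Before movement: Oren will ask the auditor to stash which design in the drawer on Friday.
'which design' functions as the direct object of 'stash'. The gap is right after 'stash'.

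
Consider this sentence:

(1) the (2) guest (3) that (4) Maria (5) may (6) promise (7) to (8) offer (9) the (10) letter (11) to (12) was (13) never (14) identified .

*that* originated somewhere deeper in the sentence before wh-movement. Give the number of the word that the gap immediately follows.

11

'that' is the object of the preposition 'to' (recipient of 'offer'). It moves to the left edge, and the trace sits right after 'to':
The guest that Maria may promise to offer the letter to ___ was never identified.
'to' is word 11.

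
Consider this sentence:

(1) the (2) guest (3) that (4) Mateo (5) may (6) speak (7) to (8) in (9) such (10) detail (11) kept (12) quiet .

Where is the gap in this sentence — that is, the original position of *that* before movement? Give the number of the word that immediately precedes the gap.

7

The filler 'that' is interpreted as the object of the preposition 'to'. Fronting leaves a gap immediately after 'to':
The guest that Mateo may speak to ___ in such detail kept quiet.
'to' is word 7.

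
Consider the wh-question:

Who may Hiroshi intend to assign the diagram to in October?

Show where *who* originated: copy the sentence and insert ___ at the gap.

Underlying clause: Hiroshi may intend to assign the diagram to who in October.
The filler 'who' is interpreted as the object of the preposition 'to' (recipient of 'assign'). The gap is right after 'to'.

Who may Hiroshi intend to assign the diagram to ___ in October?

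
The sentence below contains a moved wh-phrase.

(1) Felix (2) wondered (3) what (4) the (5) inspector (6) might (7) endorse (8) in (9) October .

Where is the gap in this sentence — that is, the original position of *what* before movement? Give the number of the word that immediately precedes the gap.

In situ: The inspector might endorse what in October.
The filler 'what' is interpreted as the direct object of 'endorse'. It moves to the left edge, and the trace sits right after 'endorse':
Felix wondered what the inspector might endorse ___ in October.
'endorse' is word 7.

7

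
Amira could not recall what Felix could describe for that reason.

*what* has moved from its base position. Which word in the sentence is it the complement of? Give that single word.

Underlying clause: Felix could describe what for that reason.
The filler 'what' is interpreted as the direct object of 'describe'. It moves to the left edge, and the trace sits right after 'describe':
Amira could not recall what Felix could describe ___ for that reason.

describe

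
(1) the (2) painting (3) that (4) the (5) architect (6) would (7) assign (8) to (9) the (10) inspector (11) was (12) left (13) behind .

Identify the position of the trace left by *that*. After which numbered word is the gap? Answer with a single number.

7

'that' is the direct object of 'assign'. Wh-movement fronts it, leaving a gap right after 'assign':
The painting that the architect would assign ___ to the inspector was left behind.
'assign' is word 7.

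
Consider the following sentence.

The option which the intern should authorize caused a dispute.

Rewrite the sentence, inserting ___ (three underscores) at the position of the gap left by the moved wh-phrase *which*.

The option which the intern should authorize ___ caused a dispute.

'which' functions as the direct object of 'authorize'. The gap is right after 'authorize'.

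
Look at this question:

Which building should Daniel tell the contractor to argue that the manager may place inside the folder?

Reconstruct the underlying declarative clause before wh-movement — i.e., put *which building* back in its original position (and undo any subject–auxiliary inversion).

'which building' is the direct object of 'place'. Fronting leaves a gap immediately after 'place':
Which building should Daniel tell the contractor to argue that the manager may place ___ inside the folder?

Daniel should tell the contractor to argue that the manager may place which building inside the folder.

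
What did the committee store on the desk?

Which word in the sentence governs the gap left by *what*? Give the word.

store

Before movement: The committee did store what on the desk.
'what' functions as the direct object of 'store'. Wh-movement fronts it, leaving a gap right after 'store':
What did the committee store ___ on the desk?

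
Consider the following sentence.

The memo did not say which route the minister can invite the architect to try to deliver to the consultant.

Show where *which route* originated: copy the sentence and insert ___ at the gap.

The memo did not say which route the minister can invite the architect to try to deliver ___ to the consultant.

Pre-movement form: The minister can invite the architect to try to deliver which route to the consultant.
'which route' functions as the direct object of 'deliver'. The gap is right after 'deliver'.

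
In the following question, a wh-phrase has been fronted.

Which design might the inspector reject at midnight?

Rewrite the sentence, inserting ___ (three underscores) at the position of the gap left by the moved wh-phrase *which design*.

In situ: The inspector might reject which design at midnight.
'which design' is the direct object of 'reject'. The gap is right after 'reject'.

Which design might the inspector reject ___ at midnight?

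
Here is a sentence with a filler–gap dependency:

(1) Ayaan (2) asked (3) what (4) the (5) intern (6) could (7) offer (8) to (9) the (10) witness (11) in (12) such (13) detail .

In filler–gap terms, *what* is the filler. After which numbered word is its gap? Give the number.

7

Before movement: The intern could offer what to the witness in such detail.
'what' is the direct object of 'offer'. Fronting leaves a gap immediately after 'offer':
Ayaan asked what the intern could offer ___ to the witness in such detail.
'offer' is word 7.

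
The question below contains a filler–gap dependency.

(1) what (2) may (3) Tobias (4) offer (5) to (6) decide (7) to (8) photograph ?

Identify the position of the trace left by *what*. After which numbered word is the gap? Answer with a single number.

Before movement: Tobias may offer to decide to photograph what.
The filler 'what' is interpreted as the direct object of 'photograph'. Fronting leaves a gap immediately after 'photograph':
What may Tobias offer to decide to photograph ___?
'photograph' is word 8.

8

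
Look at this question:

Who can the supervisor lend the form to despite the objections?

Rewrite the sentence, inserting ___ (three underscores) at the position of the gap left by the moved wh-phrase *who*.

Who can the supervisor lend the form to ___ despite the objections?

Before movement: The supervisor can lend the form to who despite the objections.
The filler 'who' is interpreted as the object of the preposition 'to' (recipient of 'lend'). The gap is right after 'to'.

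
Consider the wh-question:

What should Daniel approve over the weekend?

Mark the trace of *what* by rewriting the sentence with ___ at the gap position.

In situ: Daniel should approve what over the weekend.
'what' is the direct object of 'approve'. The gap is right after 'approve'.

What should Daniel approve ___ over the weekend?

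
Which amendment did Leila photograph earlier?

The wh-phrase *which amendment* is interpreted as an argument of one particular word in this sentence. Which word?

Pre-movement form: Leila did photograph which amendment earlier.
'which amendment' is the direct object of 'photograph'. It moves to the left edge, and the trace sits right after 'photograph':
Which amendment did Leila photograph ___ earlier?

photograph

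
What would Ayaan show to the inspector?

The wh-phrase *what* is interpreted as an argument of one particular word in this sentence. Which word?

show

Pre-movement form: Ayaan would show what to the inspector.
The filler 'what' is interpreted as the direct object of 'show'. It moves to the left edge, and the trace sits right after 'show':
What would Ayaan show ___ to the inspector?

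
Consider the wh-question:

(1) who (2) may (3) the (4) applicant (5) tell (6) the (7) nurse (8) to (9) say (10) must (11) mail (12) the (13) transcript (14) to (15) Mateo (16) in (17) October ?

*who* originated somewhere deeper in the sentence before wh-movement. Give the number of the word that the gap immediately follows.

Underlying clause: The applicant may tell the nurse to say who must mail the transcript to Mateo in October.
'who' functions as the subject of the clause embedded under 'say'. Wh-movement fronts it, leaving a gap right after 'say':
Who may the applicant tell the nurse to say ___ must mail the transcript to Mateo in October?
'say' is word 9.

9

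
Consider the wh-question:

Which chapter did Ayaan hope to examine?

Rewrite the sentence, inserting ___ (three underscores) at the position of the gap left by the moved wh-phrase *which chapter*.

Pre-movement form: Ayaan did hope to examine which chapter.
'which chapter' is the direct object of 'examine'. The gap is right after 'examine'.

Which chapter did Ayaan hope to examine ___?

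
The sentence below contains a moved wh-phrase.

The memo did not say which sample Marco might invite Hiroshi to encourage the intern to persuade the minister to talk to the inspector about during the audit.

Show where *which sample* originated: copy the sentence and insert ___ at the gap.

The memo did not say which sample Marco might invite Hiroshi to encourage the intern to persuade the minister to talk to the inspector about ___ during the audit.

Pre-movement form: Marco might invite Hiroshi to encourage the intern to persuade the minister to talk to the inspector about which sample during the audit.
'which sample' functions as the object of the preposition 'about'. The gap is right after 'about'.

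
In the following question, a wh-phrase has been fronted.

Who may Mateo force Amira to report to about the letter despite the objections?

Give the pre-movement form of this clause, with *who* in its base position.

Mateo may force Amira to report to who about the letter despite the objections.

The filler 'who' is interpreted as the object of the preposition 'to'. It moves to the left edge, and the trace sits right after 'to':
Who may Mateo force Amira to report to ___ about the letter despite the objections?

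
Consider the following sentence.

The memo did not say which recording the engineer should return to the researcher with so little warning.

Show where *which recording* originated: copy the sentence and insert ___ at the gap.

The memo did not say which recording the engineer should return ___ to the researcher with so little warning.

Underlying clause: The engineer should return which recording to the researcher with so little warning.
The filler 'which recording' is interpreted as the direct object of 'return'. The gap is right after 'return'.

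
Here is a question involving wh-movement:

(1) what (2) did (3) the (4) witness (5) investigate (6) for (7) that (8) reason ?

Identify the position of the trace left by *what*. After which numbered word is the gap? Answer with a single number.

Pre-movement form: The witness did investigate what for that reason.
'what' functions as the direct object of 'investigate'. Fronting leaves a gap immediately after 'investigate':
What did the witness investigate ___ for that reason?
'investigate' is word 5.

5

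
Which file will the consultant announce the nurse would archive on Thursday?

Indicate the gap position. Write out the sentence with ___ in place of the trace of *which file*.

Which file will the consultant announce the nurse would archive ___ on Thursday?

Before movement: The consultant will announce the nurse would archive which file on Thursday.
'which file' is the direct object of 'archive'. The gap is right after 'archive'.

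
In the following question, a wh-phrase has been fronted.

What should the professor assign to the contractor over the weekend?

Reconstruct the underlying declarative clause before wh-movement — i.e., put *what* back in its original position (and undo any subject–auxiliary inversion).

The professor should assign what to the contractor over the weekend.

'what' is the direct object of 'assign'. Fronting leaves a gap immediately after 'assign':
What should the professor assign ___ to the contractor over the weekend?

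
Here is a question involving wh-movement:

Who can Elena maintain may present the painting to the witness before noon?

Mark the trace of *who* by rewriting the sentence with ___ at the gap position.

Who can Elena maintain ___ may present the painting to the witness before noon?

Underlying clause: Elena can maintain who may present the painting to the witness before noon.
'who' is the subject of the clause embedded under 'maintain'. The gap is right after 'maintain'.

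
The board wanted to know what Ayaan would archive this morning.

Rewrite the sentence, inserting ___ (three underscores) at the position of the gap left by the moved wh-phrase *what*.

Before movement: Ayaan would archive what this morning.
'what' is the direct object of 'archive'. The gap is right after 'archive'.

The board wanted to know what Ayaan would archive ___ this morning.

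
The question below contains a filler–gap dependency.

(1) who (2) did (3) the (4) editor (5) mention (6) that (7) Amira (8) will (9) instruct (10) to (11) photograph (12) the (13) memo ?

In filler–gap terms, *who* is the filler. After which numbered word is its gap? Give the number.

9

In situ: The editor did mention that Amira will instruct who to photograph the memo.
'who' is the direct object of 'instruct'. It moves to the left edge, and the trace sits right after 'instruct':
Who did the editor mention that Amira will instruct ___ to photograph the memo?
'instruct' is word 9.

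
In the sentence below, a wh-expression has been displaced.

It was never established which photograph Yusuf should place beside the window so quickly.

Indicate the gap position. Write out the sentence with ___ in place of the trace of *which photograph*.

It was never established which photograph Yusuf should place ___ beside the window so quickly.

Before movement: Yusuf should place which photograph beside the window so quickly.
The filler 'which photograph' is interpreted as the direct object of 'place'. The gap is right after 'place'.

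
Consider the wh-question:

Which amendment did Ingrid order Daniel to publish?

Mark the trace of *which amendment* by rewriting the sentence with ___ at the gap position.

Which amendment did Ingrid order Daniel to publish ___?

Pre-movement form: Ingrid did order Daniel to publish which amendment.
'which amendment' functions as the direct object of 'publish'. The gap is right after 'publish'.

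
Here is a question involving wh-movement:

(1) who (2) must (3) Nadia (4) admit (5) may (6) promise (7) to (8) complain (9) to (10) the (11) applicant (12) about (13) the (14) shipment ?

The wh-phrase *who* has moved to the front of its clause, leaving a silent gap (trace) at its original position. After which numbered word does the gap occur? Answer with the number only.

4

Pre-movement form: Nadia must admit who may promise to complain to the applicant about the shipment.
'who' is the subject of the clause embedded under 'admit'. It moves to the left edge, and the trace sits right after 'admit':
Who must Nadia admit ___ may promise to complain to the applicant about the shipment?
'admit' is word 4.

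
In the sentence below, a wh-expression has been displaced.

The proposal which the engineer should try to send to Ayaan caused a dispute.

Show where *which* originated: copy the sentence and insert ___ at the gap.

The proposal which the engineer should try to send ___ to Ayaan caused a dispute.

The filler 'which' is interpreted as the direct object of 'send'. The gap is right after 'send'.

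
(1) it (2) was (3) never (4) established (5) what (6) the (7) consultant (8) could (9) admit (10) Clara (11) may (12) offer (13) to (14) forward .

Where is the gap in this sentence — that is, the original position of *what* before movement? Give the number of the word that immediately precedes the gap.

14

Pre-movement form: The consultant could admit Clara may offer to forward what.
'what' is the direct object of 'forward'. Fronting leaves a gap immediately after 'forward':
It was never established what the consultant could admit Clara may offer to forward ___.
'forward' is word 14.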